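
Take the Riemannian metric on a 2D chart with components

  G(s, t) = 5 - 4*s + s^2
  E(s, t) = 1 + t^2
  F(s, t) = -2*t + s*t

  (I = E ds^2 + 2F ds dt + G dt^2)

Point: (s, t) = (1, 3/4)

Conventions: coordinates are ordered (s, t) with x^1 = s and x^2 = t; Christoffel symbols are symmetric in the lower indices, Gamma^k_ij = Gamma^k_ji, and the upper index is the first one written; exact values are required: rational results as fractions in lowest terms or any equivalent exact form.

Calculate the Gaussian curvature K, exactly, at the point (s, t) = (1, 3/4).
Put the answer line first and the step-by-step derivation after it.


Answer: K = -256/1681

E = 25/16, F = -3/4, G = 2, EG - F^2 = 41/16 at the point
E_s = 0, E_t = 3/2, F_s = 3/4, F_t = -1, G_s = -2, G_t = 0
E_tt = 2, F_st = 1, G_ss = 2
Evaluate Brioschi's two determinant matrices M1, M2 and divide by (EG - F^2)^2.
M1 = [[-E_tt/2 + F_st - G_ss/2, E_s/2, F_s - E_t/2], [F_t - G_s/2, E, F], [G_t/2, F, G]] = [[-1, 0, 0], [0, 25/16, -3/4], [0, -3/4, 2]]; det M1 = -41/16
M2 = [[0, E_t/2, G_s/2], [E_t/2, E, F], [G_s/2, F, G]] = [[0, 3/4, -1], [3/4, 25/16, -3/4], [-1, -3/4, 2]]; det M2 = -25/16
det M1 - det M2 = -1; K = -1 / (41/16)^2 = -256/1681


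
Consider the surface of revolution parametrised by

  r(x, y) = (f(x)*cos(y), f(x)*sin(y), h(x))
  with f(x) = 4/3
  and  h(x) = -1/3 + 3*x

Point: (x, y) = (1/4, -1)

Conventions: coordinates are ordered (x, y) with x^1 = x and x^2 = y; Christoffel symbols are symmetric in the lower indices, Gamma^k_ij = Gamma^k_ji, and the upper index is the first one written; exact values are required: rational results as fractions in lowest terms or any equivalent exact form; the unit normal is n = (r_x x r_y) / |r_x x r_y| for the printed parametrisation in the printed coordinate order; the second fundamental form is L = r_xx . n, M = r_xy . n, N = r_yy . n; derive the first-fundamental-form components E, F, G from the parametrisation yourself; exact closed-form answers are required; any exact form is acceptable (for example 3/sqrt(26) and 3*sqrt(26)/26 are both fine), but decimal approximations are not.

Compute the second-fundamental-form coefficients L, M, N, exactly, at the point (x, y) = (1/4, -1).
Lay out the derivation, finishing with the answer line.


f = 4/3, f' = 0, f'' = 0, h' = 3, h'' = 0
E = 9, F = 0, G = 16/9; answer radicand W^2 = 9
unnormalised second-form numerators: l = 0, m = 0, n = 4; L = l/sqrt(9), and similarly M = m/sqrt(W^2), N = n/sqrt(W^2)

Answer: L = 0, M = 0, N = 4/3


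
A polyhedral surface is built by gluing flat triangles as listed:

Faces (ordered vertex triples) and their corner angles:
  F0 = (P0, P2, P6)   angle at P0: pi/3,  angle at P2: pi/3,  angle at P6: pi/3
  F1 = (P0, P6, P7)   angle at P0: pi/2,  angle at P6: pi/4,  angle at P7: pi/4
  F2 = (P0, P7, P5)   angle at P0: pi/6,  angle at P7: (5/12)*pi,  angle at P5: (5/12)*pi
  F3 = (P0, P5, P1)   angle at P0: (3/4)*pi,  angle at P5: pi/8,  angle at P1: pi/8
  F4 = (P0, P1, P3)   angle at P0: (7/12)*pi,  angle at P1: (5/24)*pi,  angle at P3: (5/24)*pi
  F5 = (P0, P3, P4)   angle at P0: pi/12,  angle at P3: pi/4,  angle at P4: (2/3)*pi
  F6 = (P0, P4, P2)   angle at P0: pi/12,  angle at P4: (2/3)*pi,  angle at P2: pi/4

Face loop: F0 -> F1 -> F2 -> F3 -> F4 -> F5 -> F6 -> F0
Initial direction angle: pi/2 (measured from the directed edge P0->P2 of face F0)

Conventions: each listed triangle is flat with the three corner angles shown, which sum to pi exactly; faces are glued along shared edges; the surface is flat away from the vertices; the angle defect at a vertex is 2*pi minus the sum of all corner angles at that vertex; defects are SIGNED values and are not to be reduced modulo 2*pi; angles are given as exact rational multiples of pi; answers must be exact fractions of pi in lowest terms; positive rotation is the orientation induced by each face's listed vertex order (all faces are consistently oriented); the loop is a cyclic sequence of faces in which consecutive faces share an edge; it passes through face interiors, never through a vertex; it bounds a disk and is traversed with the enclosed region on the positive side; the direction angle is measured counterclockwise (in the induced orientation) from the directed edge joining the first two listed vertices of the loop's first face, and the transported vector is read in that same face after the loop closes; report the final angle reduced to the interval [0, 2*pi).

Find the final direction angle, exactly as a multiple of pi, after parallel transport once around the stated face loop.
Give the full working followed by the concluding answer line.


enclosed vertex P0: corner angles sum to (5/2)*pi, defect = 2*pi - (5/2)*pi = -pi/2
adding the enclosed defects to the starting angle (mod 2*pi, induced orientation) gives the holonomy
final angle = pi/2 - pi/2 = 0 (mod 2*pi)

Answer: final direction angle = 0


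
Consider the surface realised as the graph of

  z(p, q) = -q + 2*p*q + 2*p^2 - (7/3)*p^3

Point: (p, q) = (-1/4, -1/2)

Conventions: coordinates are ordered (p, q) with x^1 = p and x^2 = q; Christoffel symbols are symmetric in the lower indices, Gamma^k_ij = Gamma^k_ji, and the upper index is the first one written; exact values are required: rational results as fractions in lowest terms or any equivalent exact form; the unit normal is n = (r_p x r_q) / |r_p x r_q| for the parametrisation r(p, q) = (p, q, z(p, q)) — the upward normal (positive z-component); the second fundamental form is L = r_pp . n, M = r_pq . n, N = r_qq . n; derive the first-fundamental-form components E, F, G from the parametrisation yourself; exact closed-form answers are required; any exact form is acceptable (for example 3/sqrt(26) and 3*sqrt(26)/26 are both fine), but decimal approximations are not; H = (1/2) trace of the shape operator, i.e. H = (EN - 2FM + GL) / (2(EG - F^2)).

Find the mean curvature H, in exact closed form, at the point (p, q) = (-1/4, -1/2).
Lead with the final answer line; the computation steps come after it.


Answer: H = 1536*sqrt(2353)/425893

z_p = -39/16, z_q = -3/2, z_pp = 15/2, z_pq = 2, z_qq = 0
E = 1777/256, F = 117/32, G = 13/4; answer radicand W^2 = 2353/256
unnormalised second-form numerators: l = 15/2, m = 2, n = 0; L = l/sqrt(2353/256), and similarly M = m/sqrt(W^2), N = n/sqrt(W^2)
H = (E*n - 2*F*m + G*l) / (2*(EG - F^2)*sqrt(W^2)); E*n - 2*F*m + G*l = 39/4, EG - F^2 = 2353/256, so H = (96/181)/sqrt(2353/256)


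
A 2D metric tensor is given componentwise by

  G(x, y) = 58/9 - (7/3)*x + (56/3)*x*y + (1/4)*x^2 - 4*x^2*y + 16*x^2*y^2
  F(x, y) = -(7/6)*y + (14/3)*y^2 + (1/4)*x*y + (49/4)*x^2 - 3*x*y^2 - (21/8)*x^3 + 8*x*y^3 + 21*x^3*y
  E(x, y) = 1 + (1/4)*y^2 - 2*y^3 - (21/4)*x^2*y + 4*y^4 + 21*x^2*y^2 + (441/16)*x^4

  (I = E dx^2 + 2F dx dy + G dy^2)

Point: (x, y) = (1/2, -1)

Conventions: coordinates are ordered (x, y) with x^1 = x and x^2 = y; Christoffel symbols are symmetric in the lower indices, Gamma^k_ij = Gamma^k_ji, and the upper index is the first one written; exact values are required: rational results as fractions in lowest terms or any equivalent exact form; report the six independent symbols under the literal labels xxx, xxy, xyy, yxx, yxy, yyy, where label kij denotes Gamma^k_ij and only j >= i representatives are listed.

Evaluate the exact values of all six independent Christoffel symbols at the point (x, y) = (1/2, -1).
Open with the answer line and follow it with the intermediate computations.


Answer: Gamma_xxx = 46116/35809, Gamma_xxy = -39528/35809, Gamma_xyy = 17568/35809, Gamma_yxx = 1008/35809, Gamma_yxy = -864/35809, Gamma_yyy = 384/35809

E = 3977/256, F = 61/192, G = 145/144 at the point
E_x = 1281/32, E_y = -549/16, F_x = -535/32, F_y = 29/4, G_x = -3/4, G_y = 1/3
EG - F^2 = 35809/2304;  g^inv = (2304/35809) * [[145/144, -61/192], [-61/192, 3977/256]]
first-kind symbols [ij,l] = (1/2)(d_i g_jl + d_j g_il - d_l g_ij): [xx,x] = E_x/2 = 1281/64, [xx,y] = F_x - E_y/2 = 7/16, [xy,x] = E_y/2 = -549/32, [xy,y] = G_x/2 = -3/8, [yy,x] = F_y - G_x/2 = 61/8, [yy,y] = G_y/2 = 1/6
Gamma^x_ij = (G*[ij,x] - F*[ij,y])/(EG - F^2), Gamma^y_ij = (E*[ij,y] - F*[ij,x])/(EG - F^2)


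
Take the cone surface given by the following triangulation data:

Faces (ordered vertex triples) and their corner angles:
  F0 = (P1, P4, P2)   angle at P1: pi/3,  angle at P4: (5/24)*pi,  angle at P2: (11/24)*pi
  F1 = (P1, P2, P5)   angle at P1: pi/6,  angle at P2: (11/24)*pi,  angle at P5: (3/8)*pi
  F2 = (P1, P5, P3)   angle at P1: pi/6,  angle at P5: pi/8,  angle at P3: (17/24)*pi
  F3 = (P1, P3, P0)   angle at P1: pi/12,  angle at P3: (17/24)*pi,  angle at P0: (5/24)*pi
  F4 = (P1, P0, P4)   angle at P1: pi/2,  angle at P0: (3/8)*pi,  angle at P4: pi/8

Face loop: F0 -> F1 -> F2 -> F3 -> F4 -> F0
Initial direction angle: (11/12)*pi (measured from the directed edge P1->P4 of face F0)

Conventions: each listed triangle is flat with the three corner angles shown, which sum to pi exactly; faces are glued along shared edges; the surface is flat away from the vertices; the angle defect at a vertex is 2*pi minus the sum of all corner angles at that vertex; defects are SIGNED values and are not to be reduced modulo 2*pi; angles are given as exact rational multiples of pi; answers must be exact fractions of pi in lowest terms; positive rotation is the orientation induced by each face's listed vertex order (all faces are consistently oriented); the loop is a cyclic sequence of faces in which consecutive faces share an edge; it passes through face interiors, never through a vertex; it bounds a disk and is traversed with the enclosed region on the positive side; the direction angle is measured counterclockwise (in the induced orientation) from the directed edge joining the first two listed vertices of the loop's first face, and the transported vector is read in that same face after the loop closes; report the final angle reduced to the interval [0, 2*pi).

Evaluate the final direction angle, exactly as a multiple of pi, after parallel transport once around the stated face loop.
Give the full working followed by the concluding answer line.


enclosed vertex P1: corner angles sum to (5/4)*pi, defect = 2*pi - (5/4)*pi = (3/4)*pi
holonomy = initial angle + sum of enclosed defects (mod 2*pi), positive in the induced orientation
final angle = (11/12)*pi + (3/4)*pi = (5/3)*pi (mod 2*pi)

Answer: final direction angle = (5/3)*pi


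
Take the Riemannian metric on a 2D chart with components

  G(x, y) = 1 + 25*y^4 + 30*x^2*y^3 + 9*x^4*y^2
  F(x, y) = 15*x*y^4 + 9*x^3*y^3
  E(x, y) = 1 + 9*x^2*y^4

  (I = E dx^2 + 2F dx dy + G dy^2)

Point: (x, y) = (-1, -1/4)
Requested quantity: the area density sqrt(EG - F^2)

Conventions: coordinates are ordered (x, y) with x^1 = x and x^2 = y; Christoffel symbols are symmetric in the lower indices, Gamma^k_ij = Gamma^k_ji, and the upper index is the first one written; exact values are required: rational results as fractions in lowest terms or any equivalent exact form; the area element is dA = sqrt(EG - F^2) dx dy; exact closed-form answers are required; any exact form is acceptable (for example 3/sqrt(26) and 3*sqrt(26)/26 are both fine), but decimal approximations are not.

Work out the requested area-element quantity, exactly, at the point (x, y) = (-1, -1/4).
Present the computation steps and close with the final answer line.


E = 265/256, F = 21/256, G = 305/256; EG - F^2 = 157/128

Answer: sqrt(EG - F^2) = sqrt(314)/16


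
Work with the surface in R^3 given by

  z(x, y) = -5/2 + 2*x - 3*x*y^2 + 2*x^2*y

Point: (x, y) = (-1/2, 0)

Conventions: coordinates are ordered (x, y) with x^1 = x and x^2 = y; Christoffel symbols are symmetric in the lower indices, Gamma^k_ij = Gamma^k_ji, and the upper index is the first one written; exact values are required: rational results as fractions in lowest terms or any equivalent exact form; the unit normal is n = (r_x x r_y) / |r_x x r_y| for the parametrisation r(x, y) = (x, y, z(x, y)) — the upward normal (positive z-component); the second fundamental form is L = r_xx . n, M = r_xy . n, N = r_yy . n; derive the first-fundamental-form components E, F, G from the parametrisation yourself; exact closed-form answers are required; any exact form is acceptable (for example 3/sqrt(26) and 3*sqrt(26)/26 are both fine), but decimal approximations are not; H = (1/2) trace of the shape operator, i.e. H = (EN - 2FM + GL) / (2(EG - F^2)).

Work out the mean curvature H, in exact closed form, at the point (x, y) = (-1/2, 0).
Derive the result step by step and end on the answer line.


z_x = 2, z_y = 1/2, z_xx = 0, z_xy = -2, z_yy = 3
E = 5, F = 1, G = 5/4; answer radicand W^2 = 21/4
unnormalised second-form numerators: l = 0, m = -2, n = 3; L = l/sqrt(21/4), and similarly M = m/sqrt(W^2), N = n/sqrt(W^2)
H = (E*n - 2*F*m + G*l) / (2*(EG - F^2)*sqrt(W^2)); E*n - 2*F*m + G*l = 19, EG - F^2 = 21/4, so H = (38/21)/sqrt(21/4)

Answer: H = 76*sqrt(21)/441


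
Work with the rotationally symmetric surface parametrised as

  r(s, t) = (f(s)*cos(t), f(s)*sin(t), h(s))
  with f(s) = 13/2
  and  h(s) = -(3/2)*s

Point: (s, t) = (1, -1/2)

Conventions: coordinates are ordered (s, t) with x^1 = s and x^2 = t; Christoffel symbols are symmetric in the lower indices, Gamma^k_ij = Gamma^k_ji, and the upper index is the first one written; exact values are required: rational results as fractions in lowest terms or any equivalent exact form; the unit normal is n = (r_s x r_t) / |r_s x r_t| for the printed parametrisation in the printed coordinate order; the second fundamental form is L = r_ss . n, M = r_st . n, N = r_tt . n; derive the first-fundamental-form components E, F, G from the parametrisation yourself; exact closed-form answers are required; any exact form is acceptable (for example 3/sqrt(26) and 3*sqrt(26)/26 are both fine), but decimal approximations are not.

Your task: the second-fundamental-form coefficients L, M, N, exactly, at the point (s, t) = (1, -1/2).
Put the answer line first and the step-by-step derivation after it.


Answer: L = 0, M = 0, N = -13/2

f = 13/2, f' = 0, f'' = 0, h' = -3/2, h'' = 0
E = 9/4, F = 0, G = 169/4; answer radicand W^2 = 9/4
unnormalised second-form numerators: l = 0, m = 0, n = -39/4; L = l/sqrt(9/4), and similarly M = m/sqrt(W^2), N = n/sqrt(W^2)


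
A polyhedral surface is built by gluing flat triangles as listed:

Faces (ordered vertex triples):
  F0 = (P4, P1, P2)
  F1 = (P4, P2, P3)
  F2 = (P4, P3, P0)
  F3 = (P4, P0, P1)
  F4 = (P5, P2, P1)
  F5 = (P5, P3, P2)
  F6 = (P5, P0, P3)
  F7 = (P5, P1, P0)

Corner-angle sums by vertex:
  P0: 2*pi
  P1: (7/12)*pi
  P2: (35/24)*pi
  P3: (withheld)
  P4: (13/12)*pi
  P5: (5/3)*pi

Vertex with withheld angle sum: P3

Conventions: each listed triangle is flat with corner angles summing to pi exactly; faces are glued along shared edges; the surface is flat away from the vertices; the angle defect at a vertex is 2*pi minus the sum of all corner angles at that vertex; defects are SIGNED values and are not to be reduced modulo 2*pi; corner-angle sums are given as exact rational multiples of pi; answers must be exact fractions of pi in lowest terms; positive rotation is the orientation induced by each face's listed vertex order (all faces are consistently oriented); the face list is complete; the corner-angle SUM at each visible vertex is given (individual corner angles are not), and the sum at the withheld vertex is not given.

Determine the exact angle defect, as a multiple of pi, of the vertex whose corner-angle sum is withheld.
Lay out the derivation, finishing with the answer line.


V = 6, E = 12, F = 8; chi = V - E + F = 2
Gauss-Bonnet: total defect = 2*pi*chi = 4*pi; visible defects sum to (77/24)*pi

Answer: defect(P3) = (19/24)*pi


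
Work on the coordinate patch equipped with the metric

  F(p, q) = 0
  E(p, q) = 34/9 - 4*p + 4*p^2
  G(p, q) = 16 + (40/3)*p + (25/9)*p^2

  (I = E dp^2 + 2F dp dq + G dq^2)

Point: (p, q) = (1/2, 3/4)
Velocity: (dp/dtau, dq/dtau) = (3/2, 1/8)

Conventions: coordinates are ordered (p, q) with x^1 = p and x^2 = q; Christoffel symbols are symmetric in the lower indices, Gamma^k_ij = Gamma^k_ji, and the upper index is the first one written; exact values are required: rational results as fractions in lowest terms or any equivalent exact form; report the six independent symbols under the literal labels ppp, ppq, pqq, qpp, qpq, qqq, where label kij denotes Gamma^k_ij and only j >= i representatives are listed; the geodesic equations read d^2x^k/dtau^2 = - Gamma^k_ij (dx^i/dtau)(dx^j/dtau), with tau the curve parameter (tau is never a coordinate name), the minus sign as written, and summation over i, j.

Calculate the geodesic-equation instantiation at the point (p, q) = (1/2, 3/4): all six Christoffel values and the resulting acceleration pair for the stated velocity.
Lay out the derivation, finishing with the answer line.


E = 25/9, F = 0, G = 841/36 at the point
E_p = 0, E_q = 0, F_p = 0, F_q = 0, G_p = 145/9, G_q = 0
EG - F^2 = 21025/324;  g^inv = (324/21025) * [[841/36, 0], [0, 25/9]]
first-kind symbols [ij,l] = (1/2)(d_i g_jl + d_j g_il - d_l g_ij): [pp,p] = E_p/2 = 0, [pp,q] = F_p - E_q/2 = 0, [pq,p] = E_q/2 = 0, [pq,q] = G_p/2 = 145/18, [qq,p] = F_q - G_p/2 = -145/18, [qq,q] = G_q/2 = 0
Gamma^p_ij = (G*[ij,p] - F*[ij,q])/(EG - F^2), Gamma^q_ij = (E*[ij,q] - F*[ij,p])/(EG - F^2)
Gamma_ppp = 0, Gamma_ppq = 0, Gamma_pqq = -29/10, Gamma_qpp = 0, Gamma_qpq = 10/29, Gamma_qqq = 0
d^2p/dtau^2 = -(Gamma_ppp*(3/2)^2 + 2*Gamma_ppq*(3/2)*(1/8) + Gamma_pqq*(1/8)^2) = 29/640
d^2q/dtau^2 = -(Gamma_qpp*(3/2)^2 + 2*Gamma_qpq*(3/2)*(1/8) + Gamma_qqq*(1/8)^2) = -15/116

Answer: Gamma_ppp = 0, Gamma_ppq = 0, Gamma_pqq = -29/10, Gamma_qpp = 0, Gamma_qpq = 10/29, Gamma_qqq = 0; accelerations (d^2p/dtau^2, d^2q/dtau^2) = (29/640, -15/116)


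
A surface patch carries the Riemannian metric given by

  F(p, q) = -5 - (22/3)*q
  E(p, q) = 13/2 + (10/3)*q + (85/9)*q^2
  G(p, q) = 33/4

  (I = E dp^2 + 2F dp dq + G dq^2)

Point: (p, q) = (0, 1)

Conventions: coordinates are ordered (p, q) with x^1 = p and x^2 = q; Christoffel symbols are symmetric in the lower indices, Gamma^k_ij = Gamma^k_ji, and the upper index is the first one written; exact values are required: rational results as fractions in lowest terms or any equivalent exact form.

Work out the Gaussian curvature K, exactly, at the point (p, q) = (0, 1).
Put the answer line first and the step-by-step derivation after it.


Answer: K = -268920/249001

E = 347/18, F = -37/3, G = 33/4, EG - F^2 = 499/72 at the point
E_p = 0, E_q = 200/9, F_p = 0, F_q = -22/3, G_p = 0, G_q = 0
E_qq = 170/9, F_pq = 0, G_pp = 0
K follows from Brioschi's formula, (det M1 - det M2)/(EG - F^2)^2.
M1 = [[-E_qq/2 + F_pq - G_pp/2, E_p/2, F_p - E_q/2], [F_q - G_p/2, E, F], [G_q/2, F, G]] = [[-85/9, 0, -100/9], [-22/3, 347/18, -37/3], [0, -37/3, 33/4]]; det M1 = -231205/216
M2 = [[0, E_q/2, G_p/2], [E_q/2, E, F], [G_p/2, F, G]] = [[0, 100/9, 0], [100/9, 347/18, -37/3], [0, -37/3, 33/4]]; det M2 = -27500/27
det M1 - det M2 = -415/8; K = -415/8 / (499/72)^2 = -268920/249001


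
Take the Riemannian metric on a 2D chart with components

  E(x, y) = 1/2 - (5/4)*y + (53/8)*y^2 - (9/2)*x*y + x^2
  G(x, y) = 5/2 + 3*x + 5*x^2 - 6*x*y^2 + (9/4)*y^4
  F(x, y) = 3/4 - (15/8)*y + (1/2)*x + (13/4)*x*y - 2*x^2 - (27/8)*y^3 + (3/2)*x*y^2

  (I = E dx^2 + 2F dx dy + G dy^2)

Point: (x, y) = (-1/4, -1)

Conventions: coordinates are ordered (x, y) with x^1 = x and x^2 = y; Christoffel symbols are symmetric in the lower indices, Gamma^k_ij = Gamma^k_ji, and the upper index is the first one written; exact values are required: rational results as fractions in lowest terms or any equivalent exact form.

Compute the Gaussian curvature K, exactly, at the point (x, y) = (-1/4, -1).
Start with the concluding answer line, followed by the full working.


Answer: K = -5053/6075

E = 117/16, F = 99/16, G = 93/16, EG - F^2 = 135/32 at the point
E_x = 4, E_y = -107/8, F_x = -1/4, F_y = -193/16, G_x = -11/2, G_y = -12
E_yy = 53/4, F_xy = 1/4, G_xx = 10
K follows from Brioschi's formula, (det M1 - det M2)/(EG - F^2)^2.
M1 = [[-E_yy/2 + F_xy - G_xx/2, E_x/2, F_x - E_y/2], [F_y - G_x/2, E, F], [G_y/2, F, G]] = [[-91/8, 2, 103/16], [-149/16, 117/16, 99/16], [-6, 99/16, 93/16]]; det M1 = -419721/4096
M2 = [[0, E_y/2, G_x/2], [E_y/2, E, F], [G_x/2, F, G]] = [[0, -107/16, -11/4], [-107/16, 117/16, 99/16], [-11/4, 99/16, 93/16]]; det M2 = -359085/4096
det M1 - det M2 = -15159/1024; K = -15159/1024 / (135/32)^2 = -5053/6075


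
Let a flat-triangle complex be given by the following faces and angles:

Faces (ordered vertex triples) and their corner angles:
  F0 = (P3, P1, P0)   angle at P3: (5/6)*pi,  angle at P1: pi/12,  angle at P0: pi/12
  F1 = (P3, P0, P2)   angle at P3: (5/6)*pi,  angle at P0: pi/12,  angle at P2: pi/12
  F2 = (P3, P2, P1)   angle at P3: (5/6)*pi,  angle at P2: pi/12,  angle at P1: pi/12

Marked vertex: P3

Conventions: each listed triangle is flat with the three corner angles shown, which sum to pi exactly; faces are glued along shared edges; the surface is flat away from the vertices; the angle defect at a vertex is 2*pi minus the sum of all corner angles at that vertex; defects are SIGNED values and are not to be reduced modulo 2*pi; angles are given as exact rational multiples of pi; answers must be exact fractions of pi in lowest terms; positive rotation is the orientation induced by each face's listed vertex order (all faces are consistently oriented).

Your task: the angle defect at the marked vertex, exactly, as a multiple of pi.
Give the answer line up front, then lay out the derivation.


Answer: defect(P3) = -pi/2

Sum of corner angles at P3: (5/2)*pi
defect = 2*pi - (5/2)*pi


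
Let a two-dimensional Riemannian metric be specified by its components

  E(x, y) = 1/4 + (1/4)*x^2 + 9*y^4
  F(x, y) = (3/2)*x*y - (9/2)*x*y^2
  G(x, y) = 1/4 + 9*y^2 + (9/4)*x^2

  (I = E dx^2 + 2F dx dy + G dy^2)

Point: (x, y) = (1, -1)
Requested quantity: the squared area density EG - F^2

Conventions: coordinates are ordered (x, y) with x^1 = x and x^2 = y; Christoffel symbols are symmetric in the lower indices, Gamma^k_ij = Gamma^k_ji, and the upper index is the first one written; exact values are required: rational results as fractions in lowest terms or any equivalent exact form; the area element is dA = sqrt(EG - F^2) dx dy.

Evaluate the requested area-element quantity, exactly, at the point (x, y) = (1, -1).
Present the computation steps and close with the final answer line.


E = 19/2, F = -6, G = 23/2; EG - F^2 = 293/4

Answer: EG - F^2 = 293/4


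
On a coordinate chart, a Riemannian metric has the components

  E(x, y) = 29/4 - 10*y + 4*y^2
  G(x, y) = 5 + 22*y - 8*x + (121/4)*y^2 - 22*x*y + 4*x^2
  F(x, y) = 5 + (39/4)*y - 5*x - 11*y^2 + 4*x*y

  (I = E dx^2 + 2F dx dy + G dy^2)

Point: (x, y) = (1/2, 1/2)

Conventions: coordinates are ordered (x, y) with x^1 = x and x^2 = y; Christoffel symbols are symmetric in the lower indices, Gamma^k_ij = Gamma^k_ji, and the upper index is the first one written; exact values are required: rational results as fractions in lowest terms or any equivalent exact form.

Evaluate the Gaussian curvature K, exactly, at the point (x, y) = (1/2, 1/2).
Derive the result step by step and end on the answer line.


E = 13/4, F = 45/8, G = 241/16, EG - F^2 = 277/16 at the point
E_x = 0, E_y = -6, F_x = -3, F_y = 3/4, G_x = -15, G_y = 165/4
E_yy = 8, F_xy = 4, G_xx = 8
Compute both Brioschi determinants and normalise by (EG - F^2)^2.
M1 = [[-E_yy/2 + F_xy - G_xx/2, E_x/2, F_x - E_y/2], [F_y - G_x/2, E, F], [G_y/2, F, G]] = [[-4, 0, 0], [33/4, 13/4, 45/8], [165/8, 45/8, 241/16]]; det M1 = -277/4
M2 = [[0, E_y/2, G_x/2], [E_y/2, E, F], [G_x/2, F, G]] = [[0, -3, -15/2], [-3, 13/4, 45/8], [-15/2, 45/8, 241/16]]; det M2 = -261/4
det M1 - det M2 = -4; K = -4 / (277/16)^2 = -1024/76729

Answer: K = -1024/76729


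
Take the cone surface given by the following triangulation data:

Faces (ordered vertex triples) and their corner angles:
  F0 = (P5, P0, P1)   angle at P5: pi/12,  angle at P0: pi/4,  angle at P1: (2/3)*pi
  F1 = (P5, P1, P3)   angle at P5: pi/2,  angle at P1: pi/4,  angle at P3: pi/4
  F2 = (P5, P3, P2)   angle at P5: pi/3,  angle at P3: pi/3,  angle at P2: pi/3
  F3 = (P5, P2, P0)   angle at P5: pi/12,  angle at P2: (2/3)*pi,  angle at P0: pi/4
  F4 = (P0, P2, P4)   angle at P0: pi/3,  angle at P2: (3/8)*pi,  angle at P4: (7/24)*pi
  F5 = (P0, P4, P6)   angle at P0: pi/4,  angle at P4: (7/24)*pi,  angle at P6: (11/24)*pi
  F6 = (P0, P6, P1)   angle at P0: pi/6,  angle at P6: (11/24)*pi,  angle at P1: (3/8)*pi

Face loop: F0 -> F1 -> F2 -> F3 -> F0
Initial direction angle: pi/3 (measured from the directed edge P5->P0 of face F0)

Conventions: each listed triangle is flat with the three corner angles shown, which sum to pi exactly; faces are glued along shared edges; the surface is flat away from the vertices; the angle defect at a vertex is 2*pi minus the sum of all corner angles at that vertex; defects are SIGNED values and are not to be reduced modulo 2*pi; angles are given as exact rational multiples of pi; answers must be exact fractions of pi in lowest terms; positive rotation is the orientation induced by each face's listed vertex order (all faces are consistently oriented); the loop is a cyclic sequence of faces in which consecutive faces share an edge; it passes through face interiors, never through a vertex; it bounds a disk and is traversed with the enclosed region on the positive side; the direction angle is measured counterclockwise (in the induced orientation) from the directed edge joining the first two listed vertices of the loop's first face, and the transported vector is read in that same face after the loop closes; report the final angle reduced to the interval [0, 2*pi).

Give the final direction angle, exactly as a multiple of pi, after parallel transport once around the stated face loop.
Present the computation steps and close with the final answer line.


enclosed vertex P5: corner angles sum to pi, defect = 2*pi - pi = pi
adding the enclosed defects to the starting angle (mod 2*pi, induced orientation) gives the holonomy
final angle = pi/3 + pi = (4/3)*pi (mod 2*pi)

Answer: final direction angle = (4/3)*pi


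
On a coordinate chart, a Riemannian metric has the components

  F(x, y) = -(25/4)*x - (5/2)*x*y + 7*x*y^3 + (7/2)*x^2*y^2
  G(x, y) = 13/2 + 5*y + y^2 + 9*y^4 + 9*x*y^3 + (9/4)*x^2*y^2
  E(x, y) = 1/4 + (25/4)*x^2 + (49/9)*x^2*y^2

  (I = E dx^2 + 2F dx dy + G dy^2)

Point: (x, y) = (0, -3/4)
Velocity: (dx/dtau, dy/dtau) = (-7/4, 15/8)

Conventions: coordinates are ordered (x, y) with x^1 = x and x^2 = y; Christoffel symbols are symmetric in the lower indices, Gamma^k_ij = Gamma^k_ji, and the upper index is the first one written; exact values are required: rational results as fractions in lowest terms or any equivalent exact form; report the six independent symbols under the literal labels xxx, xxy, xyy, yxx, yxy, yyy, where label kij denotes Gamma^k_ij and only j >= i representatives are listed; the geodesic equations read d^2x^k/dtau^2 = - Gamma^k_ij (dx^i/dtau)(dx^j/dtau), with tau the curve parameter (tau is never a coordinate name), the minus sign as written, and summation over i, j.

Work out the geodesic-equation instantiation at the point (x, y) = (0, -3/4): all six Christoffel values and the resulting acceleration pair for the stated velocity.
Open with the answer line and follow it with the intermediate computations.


Answer: Gamma_xxx = 0, Gamma_xxy = 0, Gamma_xyy = 243/32, Gamma_yxx = -1876/1577, Gamma_yxy = -486/1577, Gamma_yyy = -1496/1577; accelerations (d^2x/dtau^2, d^2y/dtau^2) = (-54675/2048, 31261/6308)

E = 1/4, F = 0, G = 1577/256 at the point
E_x = 0, E_y = 0, F_x = -469/64, F_y = 0, G_x = -243/64, G_y = -187/16
EG - F^2 = 1577/1024;  g^inv = (1024/1577) * [[1577/256, 0], [0, 1/4]]
first-kind symbols [ij,l] = (1/2)(d_i g_jl + d_j g_il - d_l g_ij): [xx,x] = E_x/2 = 0, [xx,y] = F_x - E_y/2 = -469/64, [xy,x] = E_y/2 = 0, [xy,y] = G_x/2 = -243/128, [yy,x] = F_y - G_x/2 = 243/128, [yy,y] = G_y/2 = -187/32
Gamma^x_ij = (G*[ij,x] - F*[ij,y])/(EG - F^2), Gamma^y_ij = (E*[ij,y] - F*[ij,x])/(EG - F^2)
Gamma_xxx = 0, Gamma_xxy = 0, Gamma_xyy = 243/32, Gamma_yxx = -1876/1577, Gamma_yxy = -486/1577, Gamma_yyy = -1496/1577
d^2x/dtau^2 = -(Gamma_xxx*(-7/4)^2 + 2*Gamma_xxy*(-7/4)*(15/8) + Gamma_xyy*(15/8)^2) = -54675/2048
d^2y/dtau^2 = -(Gamma_yxx*(-7/4)^2 + 2*Gamma_yxy*(-7/4)*(15/8) + Gamma_yyy*(15/8)^2) = 31261/6308


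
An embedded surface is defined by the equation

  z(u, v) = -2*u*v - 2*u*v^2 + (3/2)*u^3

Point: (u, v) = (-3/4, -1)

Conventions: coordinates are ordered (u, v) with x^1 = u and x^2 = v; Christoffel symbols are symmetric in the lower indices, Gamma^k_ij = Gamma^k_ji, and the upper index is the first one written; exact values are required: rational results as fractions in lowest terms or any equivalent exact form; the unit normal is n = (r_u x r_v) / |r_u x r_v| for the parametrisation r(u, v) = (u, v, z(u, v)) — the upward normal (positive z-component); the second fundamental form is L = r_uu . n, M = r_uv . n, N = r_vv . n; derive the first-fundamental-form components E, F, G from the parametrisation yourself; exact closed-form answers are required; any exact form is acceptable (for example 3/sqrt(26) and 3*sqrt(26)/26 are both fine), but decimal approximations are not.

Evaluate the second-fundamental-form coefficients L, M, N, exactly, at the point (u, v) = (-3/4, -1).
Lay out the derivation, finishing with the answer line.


z_u = 81/32, z_v = -3/2, z_uu = -27/4, z_uv = 2, z_vv = 3
E = 7585/1024, F = -243/64, G = 13/4; answer radicand W^2 = 9889/1024
unnormalised second-form numerators: l = -27/4, m = 2, n = 3; L = l/sqrt(9889/1024), and similarly M = m/sqrt(W^2), N = n/sqrt(W^2)

Answer: L = -216*sqrt(9889)/9889, M = 64*sqrt(9889)/9889, N = 96*sqrt(9889)/9889


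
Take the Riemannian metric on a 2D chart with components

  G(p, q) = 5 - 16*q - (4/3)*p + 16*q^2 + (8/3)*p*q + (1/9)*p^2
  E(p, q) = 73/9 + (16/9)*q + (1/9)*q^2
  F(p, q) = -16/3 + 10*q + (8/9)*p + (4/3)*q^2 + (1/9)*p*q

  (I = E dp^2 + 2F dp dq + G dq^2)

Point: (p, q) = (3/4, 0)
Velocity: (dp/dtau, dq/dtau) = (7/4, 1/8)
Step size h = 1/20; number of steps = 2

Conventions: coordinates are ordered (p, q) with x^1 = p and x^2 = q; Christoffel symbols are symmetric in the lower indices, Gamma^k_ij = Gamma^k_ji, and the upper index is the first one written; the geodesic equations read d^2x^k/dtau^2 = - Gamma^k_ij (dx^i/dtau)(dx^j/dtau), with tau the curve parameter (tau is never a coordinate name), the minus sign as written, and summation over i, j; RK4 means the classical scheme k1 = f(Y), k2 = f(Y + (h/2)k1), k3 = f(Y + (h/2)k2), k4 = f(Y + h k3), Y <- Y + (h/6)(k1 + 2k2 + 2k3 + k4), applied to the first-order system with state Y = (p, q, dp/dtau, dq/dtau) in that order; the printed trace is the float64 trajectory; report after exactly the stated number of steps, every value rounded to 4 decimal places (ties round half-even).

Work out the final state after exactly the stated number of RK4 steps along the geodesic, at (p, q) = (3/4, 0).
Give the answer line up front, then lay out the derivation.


Answer: p = 0.9247, q = 0.0127, dp/dtau = 1.7449, dq/dtau = 0.1283

f(Y) = (dp/dtau, dq/dtau, -Gamma^p_ij Y'^i Y'^j, -Gamma^q_ij Y'^i Y'^j) with the Gammas evaluated at the stage position; h = 0.050000; intermediate values shown to 6 dp
step 0: p = 0.7500, q = 0.0000, dp/dtau = 1.7500, dq/dtau = 0.1250
step 1:
  k1: at (p, q) = (0.750000, 0.000000), (dp/dtau, dq/dtau) = (1.750000, 0.125000); Gamma_ppp = 0.000000, Gamma_ppq = 0.079553, Gamma_pqq = 0.954630, Gamma_qpp = 0.000000, Gamma_qpq = -0.052206, Gamma_qqq = -0.626476; k1 = (1.750000, 0.125000, -0.049720, 0.032629)
  k2: at (p, q) = (0.793750, 0.003125), (dp/dtau, dq/dtau) = (1.748757, 0.125816); Gamma_ppp = 0.000000, Gamma_ppq = 0.080219, Gamma_pqq = 0.962628, Gamma_qpp = 0.000000, Gamma_qpq = -0.051809, Gamma_qqq = -0.621705; k2 = (1.748757, 0.125816, -0.050538, 0.032639)
  k3: at (p, q) = (0.793719, 0.003145), (dp/dtau, dq/dtau) = (1.748737, 0.125816); Gamma_ppp = 0.000000, Gamma_ppq = 0.080221, Gamma_pqq = 0.962648, Gamma_qpp = 0.000000, Gamma_qpq = -0.051808, Gamma_qqq = -0.621691; k3 = (1.748737, 0.125816, -0.050539, 0.032638)
  k4: at (p, q) = (0.837437, 0.006291), (dp/dtau, dq/dtau) = (1.747473, 0.126632); Gamma_ppp = 0.000000, Gamma_ppq = 0.080889, Gamma_pqq = 0.970665, Gamma_qpp = 0.000000, Gamma_qpq = -0.051395, Gamma_qqq = -0.616746; k4 = (1.747473, 0.126632, -0.051364, 0.032636)
  Y <- Y + (h/6)(k1 + 2k2 + 2k3 + k4): p = 0.8374, q = 0.0063, dp/dtau = 1.7475, dq/dtau = 0.1266
step 2:
  k1: at (p, q) = (0.837437, 0.006291), (dp/dtau, dq/dtau) = (1.747473, 0.126632); Gamma_ppp = 0.000000, Gamma_ppq = 0.080889, Gamma_pqq = 0.970665, Gamma_qpp = 0.000000, Gamma_qpq = -0.051395, Gamma_qqq = -0.616746; k1 = (1.747473, 0.126632, -0.051364, 0.032636)
  k2: at (p, q) = (0.881124, 0.009457), (dp/dtau, dq/dtau) = (1.746189, 0.127448); Gamma_ppp = 0.000000, Gamma_ppq = 0.081558, Gamma_pqq = 0.978699, Gamma_qpp = 0.000000, Gamma_qpq = -0.050969, Gamma_qqq = -0.611624; k2 = (1.746189, 0.127448, -0.052198, 0.032620)
  k3: at (p, q) = (0.881092, 0.009477), (dp/dtau, dq/dtau) = (1.746168, 0.127447); Gamma_ppp = 0.000000, Gamma_ppq = 0.081560, Gamma_pqq = 0.978719, Gamma_qpp = 0.000000, Gamma_qpq = -0.050967, Gamma_qqq = -0.611609; k3 = (1.746168, 0.127447, -0.052199, 0.032619)
  k4: at (p, q) = (0.924746, 0.012663), (dp/dtau, dq/dtau) = (1.744863, 0.128263); Gamma_ppp = 0.000000, Gamma_ppq = 0.082230, Gamma_pqq = 0.986765, Gamma_qpp = 0.000000, Gamma_qpq = -0.050526, Gamma_qqq = -0.606307; k4 = (1.744863, 0.128263, -0.053040, 0.032590)
  Y <- Y + (h/6)(k1 + 2k2 + 2k3 + k4): p = 0.9247, q = 0.0127, dp/dtau = 1.7449, dq/dtau = 0.1283


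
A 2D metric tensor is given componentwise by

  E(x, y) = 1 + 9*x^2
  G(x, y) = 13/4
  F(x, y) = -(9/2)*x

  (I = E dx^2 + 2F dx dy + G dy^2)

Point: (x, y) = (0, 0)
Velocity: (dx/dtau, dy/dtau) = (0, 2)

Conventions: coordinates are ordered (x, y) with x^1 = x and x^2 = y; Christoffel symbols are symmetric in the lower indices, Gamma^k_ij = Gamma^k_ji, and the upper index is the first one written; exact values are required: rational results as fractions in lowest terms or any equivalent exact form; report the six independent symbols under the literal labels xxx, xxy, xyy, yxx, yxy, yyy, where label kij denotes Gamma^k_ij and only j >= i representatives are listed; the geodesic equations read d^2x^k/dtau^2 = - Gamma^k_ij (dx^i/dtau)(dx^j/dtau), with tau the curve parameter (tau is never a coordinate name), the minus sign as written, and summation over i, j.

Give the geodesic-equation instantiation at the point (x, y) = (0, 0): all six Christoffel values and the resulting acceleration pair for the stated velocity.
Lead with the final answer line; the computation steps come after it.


Answer: Gamma_xxx = 0, Gamma_xxy = 0, Gamma_xyy = 0, Gamma_yxx = -18/13, Gamma_yxy = 0, Gamma_yyy = 0; accelerations (d^2x/dtau^2, d^2y/dtau^2) = (0, 0)

E = 1, F = 0, G = 13/4 at the point
E_x = 0, E_y = 0, F_x = -9/2, F_y = 0, G_x = 0, G_y = 0
EG - F^2 = 13/4;  g^inv = (4/13) * [[13/4, 0], [0, 1]]
first-kind symbols [ij,l] = (1/2)(d_i g_jl + d_j g_il - d_l g_ij): [xx,x] = E_x/2 = 0, [xx,y] = F_x - E_y/2 = -9/2, [xy,x] = E_y/2 = 0, [xy,y] = G_x/2 = 0, [yy,x] = F_y - G_x/2 = 0, [yy,y] = G_y/2 = 0
Gamma^x_ij = (G*[ij,x] - F*[ij,y])/(EG - F^2), Gamma^y_ij = (E*[ij,y] - F*[ij,x])/(EG - F^2)
Gamma_xxx = 0, Gamma_xxy = 0, Gamma_xyy = 0, Gamma_yxx = -18/13, Gamma_yxy = 0, Gamma_yyy = 0
d^2x/dtau^2 = -(Gamma_xxx*(0)^2 + 2*Gamma_xxy*(0)*(2) + Gamma_xyy*(2)^2) = 0
d^2y/dtau^2 = -(Gamma_yxx*(0)^2 + 2*Gamma_yxy*(0)*(2) + Gamma_yyy*(2)^2) = 0


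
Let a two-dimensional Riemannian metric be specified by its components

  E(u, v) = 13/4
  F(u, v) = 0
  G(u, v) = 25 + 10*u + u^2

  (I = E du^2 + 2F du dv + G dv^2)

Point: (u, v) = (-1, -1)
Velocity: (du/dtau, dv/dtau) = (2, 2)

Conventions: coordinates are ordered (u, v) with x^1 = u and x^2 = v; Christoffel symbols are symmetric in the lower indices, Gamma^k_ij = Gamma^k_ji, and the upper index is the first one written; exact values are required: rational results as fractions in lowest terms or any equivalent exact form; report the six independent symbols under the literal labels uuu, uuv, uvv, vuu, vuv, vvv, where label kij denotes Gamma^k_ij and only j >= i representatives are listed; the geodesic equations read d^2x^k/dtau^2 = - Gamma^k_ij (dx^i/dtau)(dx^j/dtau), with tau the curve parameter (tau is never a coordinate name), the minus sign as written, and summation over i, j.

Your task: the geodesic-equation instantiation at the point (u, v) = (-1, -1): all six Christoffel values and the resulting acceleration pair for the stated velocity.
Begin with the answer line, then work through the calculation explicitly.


Answer: Gamma_uuu = 0, Gamma_uuv = 0, Gamma_uvv = -16/13, Gamma_vuu = 0, Gamma_vuv = 1/4, Gamma_vvv = 0; accelerations (d^2u/dtau^2, d^2v/dtau^2) = (64/13, -2)

E = 13/4, F = 0, G = 16 at the point
E_u = 0, E_v = 0, F_u = 0, F_v = 0, G_u = 8, G_v = 0
EG - F^2 = 52;  g^inv = (1/52) * [[16, 0], [0, 13/4]]
first-kind symbols [ij,l] = (1/2)(d_i g_jl + d_j g_il - d_l g_ij): [uu,u] = E_u/2 = 0, [uu,v] = F_u - E_v/2 = 0, [uv,u] = E_v/2 = 0, [uv,v] = G_u/2 = 4, [vv,u] = F_v - G_u/2 = -4, [vv,v] = G_v/2 = 0
Gamma^u_ij = (G*[ij,u] - F*[ij,v])/(EG - F^2), Gamma^v_ij = (E*[ij,v] - F*[ij,u])/(EG - F^2)
Gamma_uuu = 0, Gamma_uuv = 0, Gamma_uvv = -16/13, Gamma_vuu = 0, Gamma_vuv = 1/4, Gamma_vvv = 0
d^2u/dtau^2 = -(Gamma_uuu*(2)^2 + 2*Gamma_uuv*(2)*(2) + Gamma_uvv*(2)^2) = 64/13
d^2v/dtau^2 = -(Gamma_vuu*(2)^2 + 2*Gamma_vuv*(2)*(2) + Gamma_vvv*(2)^2) = -2


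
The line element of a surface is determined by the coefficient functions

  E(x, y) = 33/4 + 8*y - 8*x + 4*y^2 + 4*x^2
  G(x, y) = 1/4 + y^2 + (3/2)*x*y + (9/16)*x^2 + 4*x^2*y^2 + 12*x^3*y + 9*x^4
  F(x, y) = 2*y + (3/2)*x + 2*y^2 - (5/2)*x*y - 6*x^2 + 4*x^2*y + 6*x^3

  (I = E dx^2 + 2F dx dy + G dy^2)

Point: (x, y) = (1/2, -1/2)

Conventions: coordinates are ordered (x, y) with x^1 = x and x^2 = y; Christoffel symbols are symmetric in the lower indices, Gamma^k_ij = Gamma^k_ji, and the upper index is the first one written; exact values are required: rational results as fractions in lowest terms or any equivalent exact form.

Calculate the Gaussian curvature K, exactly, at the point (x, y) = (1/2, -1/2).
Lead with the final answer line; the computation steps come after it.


Answer: K = -66944/7803

E = 9/4, F = -3/8, G = 21/64, EG - F^2 = 153/256 at the point
E_x = -4, E_y = 4, F_x = -3/4, F_y = -1/4, G_x = 13/16, G_y = 1/4
E_yy = 8, F_xy = 3/2, G_xx = 97/8
By Brioschi, K is (det M1 - det M2) divided by (EG - F^2) squared.
M1 = [[-E_yy/2 + F_xy - G_xx/2, E_x/2, F_x - E_y/2], [F_y - G_x/2, E, F], [G_y/2, F, G]] = [[-137/16, -2, -11/4], [-21/32, 9/4, -3/8], [1/8, -3/8, 21/64]]; det M1 = -21945/4096
M2 = [[0, E_y/2, G_x/2], [E_y/2, E, F], [G_x/2, F, G]] = [[0, 2, 13/32], [2, 9/4, -3/8], [13/32, -3/8, 21/64]]; det M2 = -9393/4096
det M1 - det M2 = -1569/512; K = -1569/512 / (153/256)^2 = -66944/7803


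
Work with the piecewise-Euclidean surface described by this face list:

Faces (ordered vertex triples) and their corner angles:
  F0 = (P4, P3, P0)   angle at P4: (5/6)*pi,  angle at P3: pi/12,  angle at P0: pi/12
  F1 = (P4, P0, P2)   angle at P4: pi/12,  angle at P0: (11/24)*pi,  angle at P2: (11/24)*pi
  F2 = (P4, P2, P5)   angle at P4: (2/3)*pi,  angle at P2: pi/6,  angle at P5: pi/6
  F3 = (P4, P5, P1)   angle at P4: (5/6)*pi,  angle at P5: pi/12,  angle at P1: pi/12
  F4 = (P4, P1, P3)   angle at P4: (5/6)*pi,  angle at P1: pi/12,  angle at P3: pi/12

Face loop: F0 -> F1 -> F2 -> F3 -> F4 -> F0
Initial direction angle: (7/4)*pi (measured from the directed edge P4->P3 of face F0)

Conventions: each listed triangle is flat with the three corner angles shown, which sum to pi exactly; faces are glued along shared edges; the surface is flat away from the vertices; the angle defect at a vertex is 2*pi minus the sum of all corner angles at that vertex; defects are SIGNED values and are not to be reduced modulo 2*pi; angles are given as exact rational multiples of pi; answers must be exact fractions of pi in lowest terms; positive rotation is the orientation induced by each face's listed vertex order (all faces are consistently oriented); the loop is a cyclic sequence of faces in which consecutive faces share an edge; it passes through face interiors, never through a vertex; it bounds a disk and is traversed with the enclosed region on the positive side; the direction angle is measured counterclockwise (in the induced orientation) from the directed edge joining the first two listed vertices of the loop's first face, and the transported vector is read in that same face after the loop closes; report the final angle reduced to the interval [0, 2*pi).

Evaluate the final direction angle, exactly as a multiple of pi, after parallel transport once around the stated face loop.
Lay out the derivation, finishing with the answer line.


enclosed vertex P4: corner angles sum to (13/4)*pi, defect = 2*pi - (13/4)*pi = (-5/4)*pi
the rotation equals the total enclosed defect, so the final angle is initial + defects (mod 2*pi)
final angle = (7/4)*pi - (5/4)*pi = pi/2 (mod 2*pi)

Answer: final direction angle = pi/2
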